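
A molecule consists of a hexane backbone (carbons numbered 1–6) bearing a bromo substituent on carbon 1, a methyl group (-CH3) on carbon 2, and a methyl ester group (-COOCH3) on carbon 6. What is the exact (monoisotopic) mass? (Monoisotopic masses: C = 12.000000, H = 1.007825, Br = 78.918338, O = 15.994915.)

236.0412

Atom tally by fragment:
  BrCH2 → C:1 H:2 Br:1
  CH(CH3) → C:2 H:4
  CH2 → C:1 H:2
  CH2 → C:1 H:2
  CH2 → C:1 H:2
  CH2COOCH3 → C:3 H:5 O:2
Element totals:
  C: 9
  H: 17
  Br: 1
  O: 2
Molecular formula: C9H17BrO2.
  M = 9(12.0) + 17(1.007825) + 78.918338 + 2(15.994915)
    = 108.000000 + 17.133025 + 78.918338 + 31.989830 = 236.041193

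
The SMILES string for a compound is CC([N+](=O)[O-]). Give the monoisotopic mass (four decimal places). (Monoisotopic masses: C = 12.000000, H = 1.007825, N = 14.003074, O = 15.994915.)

75.0320

Atom tally by fragment:
  CH3 → C:1 H:3
  CH2NO2 → C:1 H:2 N:1 O:2
Element totals:
  C: 2
  H: 5
  N: 1
  O: 2
Molecular formula: C2H5NO2.
  M = 2(12.0) + 5(1.007825) + 14.003074 + 2(15.994915)
    = 24.000000 + 5.039125 + 14.003074 + 31.989830 = 75.032029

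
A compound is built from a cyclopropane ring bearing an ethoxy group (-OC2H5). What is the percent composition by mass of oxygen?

18.57%

Atom tally by fragment:
  cyclopropane ring core → C:3 H:6
  (− 1 ring H displaced by substituents)
  + OC2H5 → C:2 H:5 O:1
Element totals:
  C: 5
  H: 10
  O: 1
Molecular formula: C5H10O.
Molar mass = 86.134 g/mol.
Mass from O: 1 × 15.999 = 15.999 g/mol.
%O = 15.999 / 86.134 × 100 = 18.57%.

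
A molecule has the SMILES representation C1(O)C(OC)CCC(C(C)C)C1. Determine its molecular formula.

Atom tally by fragment:
  cyclohexane ring core → C:6 H:12
  (− 3 ring H displaced by substituents)
  + OH → O:1 H:1
  + OCH3 → C:1 H:3 O:1
  + CH(CH3)2 → C:3 H:7
Element totals:
  C: 10
  H: 20
  O: 2

C10H20O2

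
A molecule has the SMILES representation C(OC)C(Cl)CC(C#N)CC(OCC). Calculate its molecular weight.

Atom tally by fragment:
  CH3OCH2 → C:2 H:5 O:1
  CH(Cl) → C:1 H:1 Cl:1
  CH2 → C:1 H:2
  CH(CN) → C:2 H:1 N:1
  CH2 → C:1 H:2
  CH2OC2H5 → C:3 H:7 O:1
Element totals:
  C: 10
  H: 18
  Cl: 1
  N: 1
  O: 2
Molecular formula: C10H18ClNO2.
  M = 10(12.011) + 18(1.008) + 35.45 + 14.007 + 2(15.999)
    = 120.110 + 18.144 + 35.450 + 14.007 + 31.998 = 219.709

219.71 g/mol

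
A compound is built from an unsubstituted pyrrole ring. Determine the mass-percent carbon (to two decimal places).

71.61%

Atom tally by fragment:
  pyrrole ring core → C:4 H:5 N:1
Element totals:
  C: 4
  H: 5
  N: 1
Molecular formula: C4H5N.
Molar mass = 67.091 g/mol.
Mass from C: 4 × 12.011 = 48.044 g/mol.
%C = 48.044 / 67.091 × 100 = 71.61%.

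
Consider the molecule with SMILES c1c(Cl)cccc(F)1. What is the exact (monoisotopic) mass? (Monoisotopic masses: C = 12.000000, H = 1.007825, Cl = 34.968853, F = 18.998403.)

Atom tally by fragment:
  benzene ring core → C:6 H:6
  (− 2 ring H displaced by substituents)
  + Cl → Cl:1
  + F → F:1
Element totals:
  C: 6
  H: 4
  Cl: 1
  F: 1
Molecular formula: C6H4ClF.
  M = 6(12.0) + 4(1.007825) + 34.968853 + 18.998403
    = 72.000000 + 4.031300 + 34.968853 + 18.998403 = 129.998556

129.9986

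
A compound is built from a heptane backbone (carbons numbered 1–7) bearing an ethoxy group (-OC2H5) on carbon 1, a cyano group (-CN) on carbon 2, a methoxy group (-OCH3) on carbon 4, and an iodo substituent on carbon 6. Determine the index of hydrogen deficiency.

Atom tally by fragment:
  C2H5OCH2 → C:3 H:7 O:1
  CH(CN) → C:2 H:1 N:1
  CH2 → C:1 H:2
  CH(OCH3) → C:2 H:4 O:1
  CH2 → C:1 H:2
  CH(I) → C:1 H:1 I:1
  CH3 → C:1 H:3
Element totals:
  C: 11
  H: 20
  I: 1
  N: 1
  O: 2
Molecular formula: C11H20INO2.
DoU = (2C + 2 + N − H − X) / 2 = (2·11 + 2 + 1 − 20 − 1) / 2 = 2.

2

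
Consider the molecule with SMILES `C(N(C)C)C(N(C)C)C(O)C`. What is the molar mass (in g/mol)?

Atom tally by fragment:
  (CH3)2NCH2 → C:3 H:8 N:1
  CH(N(CH3)2) → C:3 H:7 N:1
  CH(OH) → C:1 H:2 O:1
  CH3 → C:1 H:3
Element totals:
  C: 8
  H: 20
  N: 2
  O: 1
Molecular formula: C8H20N2O.
  M = 8(12.011) + 20(1.008) + 2(14.007) + 15.999
    = 96.088 + 20.160 + 28.014 + 15.999 = 160.261

160.26 g/mol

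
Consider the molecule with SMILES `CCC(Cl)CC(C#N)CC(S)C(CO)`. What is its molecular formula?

Atom tally by fragment:
  CH3 → C:1 H:3
  CH2 → C:1 H:2
  CH(Cl) → C:1 H:1 Cl:1
  CH2 → C:1 H:2
  CH(CN) → C:2 H:1 N:1
  CH2 → C:1 H:2
  CH(SH) → C:1 H:2 S:1
  CH2CH2OH → C:2 H:5 O:1
Element totals:
  C: 10
  H: 18
  Cl: 1
  N: 1
  O: 1
  S: 1

C10H18ClNOS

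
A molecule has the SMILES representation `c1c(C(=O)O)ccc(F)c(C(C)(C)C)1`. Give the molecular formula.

C11H13FO2

Atom tally by fragment:
  benzene ring core → C:6 H:6
  (− 3 ring H displaced by substituents)
  + COOH → C:1 H:1 O:2
  + F → F:1
  + C(CH3)3 → C:4 H:9
Element totals:
  C: 11
  H: 13
  F: 1
  O: 2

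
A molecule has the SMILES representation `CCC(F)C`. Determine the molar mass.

76.11 g/mol

Atom tally by fragment:
  CH3 → C:1 H:3
  CH2 → C:1 H:2
  CH(F) → C:1 H:1 F:1
  CH3 → C:1 H:3
Element totals:
  C: 4
  H: 9
  F: 1
Molecular formula: C4H9F.
  M = 4(12.011) + 9(1.008) + 18.998
    = 48.044 + 9.072 + 18.998 = 76.114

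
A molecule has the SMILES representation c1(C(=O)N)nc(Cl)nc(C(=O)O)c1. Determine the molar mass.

201.57 g/mol

Atom tally by fragment:
  pyrimidine ring core → C:4 H:4 N:2
  (− 3 ring H displaced by substituents)
  + CONH2 → C:1 H:2 O:1 N:1
  + Cl → Cl:1
  + COOH → C:1 H:1 O:2
Element totals:
  C: 6
  H: 4
  Cl: 1
  N: 3
  O: 3
Molecular formula: C6H4ClN3O3.
  M = 6(12.011) + 4(1.008) + 35.45 + 3(14.007) + 3(15.999)
    = 72.066 + 4.032 + 35.450 + 42.021 + 47.997 = 201.566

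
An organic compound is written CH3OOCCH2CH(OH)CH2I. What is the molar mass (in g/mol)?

Atom tally by fragment:
  CH3OOCCH2 → C:3 H:5 O:2
  CH(OH) → C:1 H:2 O:1
  CH2I → C:1 H:2 I:1
Element totals:
  C: 5
  H: 9
  I: 1
  O: 3
Molecular formula: C5H9IO3.
  M = 5(12.011) + 9(1.008) + 126.904 + 3(15.999)
    = 60.055 + 9.072 + 126.904 + 47.997 = 244.028

244.03 g/mol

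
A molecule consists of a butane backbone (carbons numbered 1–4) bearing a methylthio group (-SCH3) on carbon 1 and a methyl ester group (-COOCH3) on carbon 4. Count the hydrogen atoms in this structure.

Atom tally by fragment:
  CH3SCH2 → C:2 H:5 S:1
  CH2 → C:1 H:2
  CH2 → C:1 H:2
  CH2COOCH3 → C:3 H:5 O:2
Element totals:
  C: 7
  H: 14
  O: 2
  S: 1

14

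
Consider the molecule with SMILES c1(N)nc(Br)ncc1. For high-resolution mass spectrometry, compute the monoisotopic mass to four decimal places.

Atom tally by fragment:
  pyrimidine ring core → C:4 H:4 N:2
  (− 2 ring H displaced by substituents)
  + NH2 → N:1 H:2
  + Br → Br:1
Element totals:
  C: 4
  H: 4
  Br: 1
  N: 3
Molecular formula: C4H4BrN3.
  M = 4(12.0) + 4(1.007825) + 78.918338 + 3(14.003074)
    = 48.000000 + 4.031300 + 78.918338 + 42.009222 = 172.958860

172.9589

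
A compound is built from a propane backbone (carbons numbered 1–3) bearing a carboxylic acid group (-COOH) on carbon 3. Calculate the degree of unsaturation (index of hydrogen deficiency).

Atom tally by fragment:
  CH3 → C:1 H:3
  CH2 → C:1 H:2
  CH2COOH → C:2 H:3 O:2
Element totals:
  C: 4
  H: 8
  O: 2
Molecular formula: C4H8O2.
DoU = (2C + 2 + N − H − X) / 2 = (2·4 + 2 + 0 − 8 − 0) / 2 = 1.

1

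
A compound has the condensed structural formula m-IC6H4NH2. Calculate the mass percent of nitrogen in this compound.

Atom tally by fragment:
  benzene ring core → C:6 H:6
  (− 2 ring H displaced by substituents)
  + I → I:1
  + NH2 → N:1 H:2
Element totals:
  C: 6
  H: 6
  I: 1
  N: 1
Molecular formula: C6H6IN.
Molar mass = 219.025 g/mol.
Mass from N: 1 × 14.007 = 14.007 g/mol.
%N = 14.007 / 219.025 × 100 = 6.40%.

6.40%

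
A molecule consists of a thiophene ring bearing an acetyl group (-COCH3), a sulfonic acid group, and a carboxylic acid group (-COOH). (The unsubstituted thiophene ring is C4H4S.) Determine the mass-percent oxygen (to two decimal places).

Atom tally by fragment:
  thiophene ring core → C:4 H:4 S:1
  (− 3 ring H displaced by substituents)
  + COCH3 → C:2 H:3 O:1
  + SO3H → S:1 O:3 H:1
  + COOH → C:1 H:1 O:2
Element totals:
  C: 7
  H: 6
  O: 6
  S: 2
Molecular formula: C7H6O6S2.
Molar mass = 250.239 g/mol.
Mass from O: 6 × 15.999 = 95.994 g/mol.
%O = 95.994 / 250.239 × 100 = 38.36%.

38.36%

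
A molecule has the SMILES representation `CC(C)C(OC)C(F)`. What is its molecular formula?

C6H13FO

Atom tally by fragment:
  CH3 → C:1 H:3
  CH(CH3) → C:2 H:4
  CH(OCH3) → C:2 H:4 O:1
  CH2F → C:1 H:2 F:1
Element totals:
  C: 6
  H: 13
  F: 1
  O: 1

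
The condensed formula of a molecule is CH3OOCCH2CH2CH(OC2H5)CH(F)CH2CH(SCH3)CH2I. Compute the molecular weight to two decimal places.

Atom tally by fragment:
  CH3OOCCH2 → C:3 H:5 O:2
  CH2 → C:1 H:2
  CH(OC2H5) → C:3 H:6 O:1
  CH(F) → C:1 H:1 F:1
  CH2 → C:1 H:2
  CH(SCH3) → C:2 H:4 S:1
  CH2I → C:1 H:2 I:1
Element totals:
  C: 12
  H: 22
  F: 1
  I: 1
  O: 3
  S: 1
Molecular formula: C12H22FIO3S.
  M = 12(12.011) + 22(1.008) + 18.998 + 126.904 + 3(15.999) + 32.06
    = 144.132 + 22.176 + 18.998 + 126.904 + 47.997 + 32.060 = 392.267

392.27 g/mol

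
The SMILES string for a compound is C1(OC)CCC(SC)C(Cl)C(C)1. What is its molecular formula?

Atom tally by fragment:
  cyclohexane ring core → C:6 H:12
  (− 4 ring H displaced by substituents)
  + OCH3 → C:1 H:3 O:1
  + SCH3 → C:1 H:3 S:1
  + Cl → Cl:1
  + CH3 → C:1 H:3
Element totals:
  C: 9
  H: 17
  Cl: 1
  O: 1
  S: 1

C9H17ClOS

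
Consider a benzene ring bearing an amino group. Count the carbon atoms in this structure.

Atom tally by fragment:
  benzene ring core → C:6 H:6
  (− 1 ring H displaced by substituents)
  + NH2 → N:1 H:2
Element totals:
  C: 6
  H: 7
  N: 1

6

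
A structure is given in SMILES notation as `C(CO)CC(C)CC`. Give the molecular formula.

Atom tally by fragment:
  HOCH2CH2 → C:2 H:5 O:1
  CH2 → C:1 H:2
  CH(CH3) → C:2 H:4
  CH2 → C:1 H:2
  CH3 → C:1 H:3
Element totals:
  C: 7
  H: 16
  O: 1

C7H16O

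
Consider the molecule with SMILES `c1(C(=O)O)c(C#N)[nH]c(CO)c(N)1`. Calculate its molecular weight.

181.15 g/mol

Atom tally by fragment:
  pyrrole ring core → C:4 H:5 N:1
  (− 4 ring H displaced by substituents)
  + COOH → C:1 H:1 O:2
  + CN → C:1 N:1
  + CH2OH → C:1 H:3 O:1
  + NH2 → N:1 H:2
Element totals:
  C: 7
  H: 7
  N: 3
  O: 3
Molecular formula: C7H7N3O3.
  M = 7(12.011) + 7(1.008) + 3(14.007) + 3(15.999)
    = 84.077 + 7.056 + 42.021 + 47.997 = 181.151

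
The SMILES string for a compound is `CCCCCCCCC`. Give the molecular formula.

C9H20

Atom tally by fragment:
  CH3 → C:1 H:3
  CH2 → C:1 H:2
  CH2 → C:1 H:2
  CH2 → C:1 H:2
  CH2 → C:1 H:2
  CH2 → C:1 H:2
  CH2 → C:1 H:2
  CH2 → C:1 H:2
  CH3 → C:1 H:3
Element totals:
  C: 9
  H: 20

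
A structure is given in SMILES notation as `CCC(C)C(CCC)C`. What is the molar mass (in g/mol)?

128.26 g/mol

Atom tally by fragment:
  CH3 → C:1 H:3
  CH2 → C:1 H:2
  CH(CH3) → C:2 H:4
  CH(CH2CH2CH3) → C:4 H:8
  CH3 → C:1 H:3
Element totals:
  C: 9
  H: 20
Molecular formula: C9H20.
  M = 9(12.011) + 20(1.008)
    = 108.099 + 20.160 = 128.259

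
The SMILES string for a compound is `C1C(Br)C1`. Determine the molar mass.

Atom tally by fragment:
  cyclopropane ring core → C:3 H:6
  (− 1 ring H displaced by substituents)
  + Br → Br:1
Element totals:
  C: 3
  H: 5
  Br: 1
Molecular formula: C3H5Br.
  M = 3(12.011) + 5(1.008) + 79.904
    = 36.033 + 5.040 + 79.904 = 120.977

120.98 g/mol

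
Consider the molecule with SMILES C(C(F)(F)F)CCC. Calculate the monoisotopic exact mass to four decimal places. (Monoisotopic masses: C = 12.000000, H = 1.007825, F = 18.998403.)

126.0656

Atom tally by fragment:
  F3CCH2 → C:2 H:2 F:3
  CH2 → C:1 H:2
  CH2 → C:1 H:2
  CH3 → C:1 H:3
Element totals:
  C: 5
  H: 9
  F: 3
Molecular formula: C5H9F3.
  M = 5(12.0) + 9(1.007825) + 3(18.998403)
    = 60.000000 + 9.070425 + 56.995209 = 126.065634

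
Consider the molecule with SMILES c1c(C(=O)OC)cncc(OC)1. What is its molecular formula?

Atom tally by fragment:
  pyridine ring core → C:5 H:5 N:1
  (− 2 ring H displaced by substituents)
  + COOCH3 → C:2 H:3 O:2
  + OCH3 → C:1 H:3 O:1
Element totals:
  C: 8
  H: 9
  N: 1
  O: 3

C8H9NO3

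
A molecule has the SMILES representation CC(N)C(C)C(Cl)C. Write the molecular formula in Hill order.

C6H14ClN

Atom tally by fragment:
  CH3 → C:1 H:3
  CH(NH2) → C:1 H:3 N:1
  CH(CH3) → C:2 H:4
  CH(Cl) → C:1 H:1 Cl:1
  CH3 → C:1 H:3
Element totals:
  C: 6
  H: 14
  Cl: 1
  N: 1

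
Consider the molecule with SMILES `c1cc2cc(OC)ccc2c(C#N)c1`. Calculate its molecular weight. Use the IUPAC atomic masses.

183.21 g/mol

Atom tally by fragment:
  naphthalene ring system core → C:10 H:8
  (− 2 ring H displaced by substituents)
  + OCH3 → C:1 H:3 O:1
  + CN → C:1 N:1
Element totals:
  C: 12
  H: 9
  N: 1
  O: 1
Molecular formula: C12H9NO.
  M = 12(12.011) + 9(1.008) + 14.007 + 15.999
    = 144.132 + 9.072 + 14.007 + 15.999 = 183.210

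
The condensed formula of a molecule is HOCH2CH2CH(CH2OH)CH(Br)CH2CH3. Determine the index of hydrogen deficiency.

Element totals:
  C: 7
  H: 15
  Br: 1
  O: 2
Molecular formula: C7H15BrO2.
DoU = (2C + 2 + N − H − X) / 2 = (2·7 + 2 + 0 − 15 − 1) / 2 = 0.

0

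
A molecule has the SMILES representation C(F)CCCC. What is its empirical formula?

Atom tally by fragment:
  FCH2 → C:1 H:2 F:1
  CH2 → C:1 H:2
  CH2 → C:1 H:2
  CH2 → C:1 H:2
  CH3 → C:1 H:3
Element totals:
  C: 5
  H: 11
  F: 1
Molecular formula: C5H11F.
gcd of subscripts (5, 1, 11) = 1, so the empirical formula equals the molecular formula.

C5H11F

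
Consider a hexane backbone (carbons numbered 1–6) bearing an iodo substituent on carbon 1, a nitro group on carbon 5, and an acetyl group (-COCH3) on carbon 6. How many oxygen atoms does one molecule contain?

3

Atom tally by fragment:
  ICH2 → C:1 H:2 I:1
  CH2 → C:1 H:2
  CH2 → C:1 H:2
  CH2 → C:1 H:2
  CH(NO2) → C:1 H:1 N:1 O:2
  CH2COCH3 → C:3 H:5 O:1
Element totals:
  C: 8
  H: 14
  I: 1
  N: 1
  O: 3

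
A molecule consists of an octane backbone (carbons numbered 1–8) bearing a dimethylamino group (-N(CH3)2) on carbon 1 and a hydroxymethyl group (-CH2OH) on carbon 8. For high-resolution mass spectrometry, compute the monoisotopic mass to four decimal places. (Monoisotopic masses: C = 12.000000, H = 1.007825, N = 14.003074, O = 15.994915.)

Atom tally by fragment:
  (CH3)2NCH2 → C:3 H:8 N:1
  CH2 → C:1 H:2
  CH2 → C:1 H:2
  CH2 → C:1 H:2
  CH2 → C:1 H:2
  CH2 → C:1 H:2
  CH2 → C:1 H:2
  CH2CH2OH → C:2 H:5 O:1
Element totals:
  C: 11
  H: 25
  N: 1
  O: 1
Molecular formula: C11H25NO.
  M = 11(12.0) + 25(1.007825) + 14.003074 + 15.994915
    = 132.000000 + 25.195625 + 14.003074 + 15.994915 = 187.193614

187.1936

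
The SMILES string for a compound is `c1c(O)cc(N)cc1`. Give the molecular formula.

C6H7NO

Atom tally by fragment:
  benzene ring core → C:6 H:6
  (− 2 ring H displaced by substituents)
  + OH → O:1 H:1
  + NH2 → N:1 H:2
Element totals:
  C: 6
  H: 7
  N: 1
  O: 1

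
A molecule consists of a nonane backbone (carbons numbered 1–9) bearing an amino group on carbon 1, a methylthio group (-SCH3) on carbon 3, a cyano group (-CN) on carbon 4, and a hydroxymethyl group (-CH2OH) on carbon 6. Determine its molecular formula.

C12H24N2OS

Atom tally by fragment:
  H2NCH2 → C:1 H:4 N:1
  CH2 → C:1 H:2
  CH(SCH3) → C:2 H:4 S:1
  CH(CN) → C:2 H:1 N:1
  CH2 → C:1 H:2
  CH(CH2OH) → C:2 H:4 O:1
  CH2 → C:1 H:2
  CH2 → C:1 H:2
  CH3 → C:1 H:3
Element totals:
  C: 12
  H: 24
  N: 2
  O: 1
  S: 1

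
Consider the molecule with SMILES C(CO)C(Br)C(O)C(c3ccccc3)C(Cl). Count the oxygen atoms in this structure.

Atom tally by fragment:
  HOCH2CH2 → C:2 H:5 O:1
  CH(Br) → C:1 H:1 Br:1
  CH(OH) → C:1 H:2 O:1
  CH(C6H5) → C:7 H:6
  CH2Cl → C:1 H:2 Cl:1
Element totals:
  C: 12
  H: 16
  Br: 1
  Cl: 1
  O: 2

2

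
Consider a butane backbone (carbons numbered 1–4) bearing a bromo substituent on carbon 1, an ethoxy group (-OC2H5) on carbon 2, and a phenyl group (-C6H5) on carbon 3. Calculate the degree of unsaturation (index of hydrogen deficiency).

Atom tally by fragment:
  BrCH2 → C:1 H:2 Br:1
  CH(OC2H5) → C:3 H:6 O:1
  CH(C6H5) → C:7 H:6
  CH3 → C:1 H:3
Element totals:
  C: 12
  H: 17
  Br: 1
  O: 1
Molecular formula: C12H17BrO.
DoU = (2C + 2 + N − H − X) / 2 = (2·12 + 2 + 0 − 17 − 1) / 2 = 4.

4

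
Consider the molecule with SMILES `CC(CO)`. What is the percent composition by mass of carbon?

Atom tally by fragment:
  CH3 → C:1 H:3
  CH2CH2OH → C:2 H:5 O:1
Element totals:
  C: 3
  H: 8
  O: 1
Molecular formula: C3H8O.
Molar mass = 60.096 g/mol.
Mass from C: 3 × 12.011 = 36.033 g/mol.
%C = 36.033 / 60.096 × 100 = 59.96%.

59.96%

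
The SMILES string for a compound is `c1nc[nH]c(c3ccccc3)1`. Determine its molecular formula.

C9H8N2

Atom tally by fragment:
  imidazole ring core → C:3 H:4 N:2
  (− 1 ring H displaced by substituents)
  + C6H5 → C:6 H:5
Element totals:
  C: 9
  H: 8
  N: 2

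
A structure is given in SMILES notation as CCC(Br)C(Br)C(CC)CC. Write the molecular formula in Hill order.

C9H18Br2

Atom tally by fragment:
  CH3 → C:1 H:3
  CH2 → C:1 H:2
  CH(Br) → C:1 H:1 Br:1
  CH(Br) → C:1 H:1 Br:1
  CH(C2H5) → C:3 H:6
  CH2 → C:1 H:2
  CH3 → C:1 H:3
Element totals:
  C: 9
  H: 18
  Br: 2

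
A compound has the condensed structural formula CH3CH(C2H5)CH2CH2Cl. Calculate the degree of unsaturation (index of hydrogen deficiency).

0

Element totals:
  C: 6
  H: 13
  Cl: 1
Molecular formula: C6H13Cl.
DoU = (2C + 2 + N − H − X) / 2 = (2·6 + 2 + 0 − 13 − 1) / 2 = 0.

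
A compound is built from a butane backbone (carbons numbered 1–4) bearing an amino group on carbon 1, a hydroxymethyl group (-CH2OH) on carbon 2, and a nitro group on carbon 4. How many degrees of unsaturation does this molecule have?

1

Atom tally by fragment:
  H2NCH2 → C:1 H:4 N:1
  CH(CH2OH) → C:2 H:4 O:1
  CH2 → C:1 H:2
  CH2NO2 → C:1 H:2 N:1 O:2
Element totals:
  C: 5
  H: 12
  N: 2
  O: 3
Molecular formula: C5H12N2O3.
DoU = (2C + 2 + N − H − X) / 2 = (2·5 + 2 + 2 − 12 − 0) / 2 = 1.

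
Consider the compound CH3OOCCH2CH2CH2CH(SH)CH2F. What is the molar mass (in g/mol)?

Element totals:
  C: 7
  H: 13
  F: 1
  O: 2
  S: 1
Molecular formula: C7H13FO2S.
  M = 7(12.011) + 13(1.008) + 18.998 + 2(15.999) + 32.06
    = 84.077 + 13.104 + 18.998 + 31.998 + 32.060 = 180.237

180.24 g/mol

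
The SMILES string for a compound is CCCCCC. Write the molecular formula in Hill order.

Atom tally by fragment:
  CH3 → C:1 H:3
  CH2 → C:1 H:2
  CH2 → C:1 H:2
  CH2 → C:1 H:2
  CH2 → C:1 H:2
  CH3 → C:1 H:3
Element totals:
  C: 6
  H: 14

C6H14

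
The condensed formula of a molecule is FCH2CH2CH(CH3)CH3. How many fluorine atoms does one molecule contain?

1

Atom tally by fragment:
  FCH2 → C:1 H:2 F:1
  CH2 → C:1 H:2
  CH(CH3) → C:2 H:4
  CH3 → C:1 H:3
Element totals:
  C: 5
  H: 11
  F: 1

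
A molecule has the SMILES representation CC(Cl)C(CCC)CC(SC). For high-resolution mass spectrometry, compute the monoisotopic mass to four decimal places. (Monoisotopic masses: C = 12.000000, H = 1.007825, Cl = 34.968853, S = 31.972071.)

194.0896

Atom tally by fragment:
  CH3 → C:1 H:3
  CH(Cl) → C:1 H:1 Cl:1
  CH(CH2CH2CH3) → C:4 H:8
  CH2 → C:1 H:2
  CH2SCH3 → C:2 H:5 S:1
Element totals:
  C: 9
  H: 19
  Cl: 1
  S: 1
Molecular formula: C9H19ClS.
  M = 9(12.0) + 19(1.007825) + 34.968853 + 31.972071
    = 108.000000 + 19.148675 + 34.968853 + 31.972071 = 194.089599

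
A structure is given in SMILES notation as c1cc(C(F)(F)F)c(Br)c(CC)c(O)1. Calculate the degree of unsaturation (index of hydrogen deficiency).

Atom tally by fragment:
  benzene ring core → C:6 H:6
  (− 4 ring H displaced by substituents)
  + CF3 → C:1 F:3
  + Br → Br:1
  + C2H5 → C:2 H:5
  + OH → O:1 H:1
Element totals:
  C: 9
  H: 8
  Br: 1
  F: 3
  O: 1
Molecular formula: C9H8BrF3O.
DoU = (2C + 2 + N − H − X) / 2 = (2·9 + 2 + 0 − 8 − 4) / 2 = 4.

4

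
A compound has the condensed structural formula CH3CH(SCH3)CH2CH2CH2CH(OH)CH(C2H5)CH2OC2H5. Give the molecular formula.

C13H28O2S

Atom tally by fragment:
  CH3 → C:1 H:3
  CH(SCH3) → C:2 H:4 S:1
  CH2 → C:1 H:2
  CH2 → C:1 H:2
  CH2 → C:1 H:2
  CH(OH) → C:1 H:2 O:1
  CH(C2H5) → C:3 H:6
  CH2OC2H5 → C:3 H:7 O:1
Element totals:
  C: 13
  H: 28
  O: 2
  S: 1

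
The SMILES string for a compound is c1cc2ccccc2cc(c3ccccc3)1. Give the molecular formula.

Atom tally by fragment:
  naphthalene ring system core → C:10 H:8
  (− 1 ring H displaced by substituents)
  + C6H5 → C:6 H:5
Element totals:
  C: 16
  H: 12

C16H12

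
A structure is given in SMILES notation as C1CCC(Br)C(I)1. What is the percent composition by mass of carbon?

21.84%

Atom tally by fragment:
  cyclopentane ring core → C:5 H:10
  (− 2 ring H displaced by substituents)
  + Br → Br:1
  + I → I:1
Element totals:
  C: 5
  H: 8
  Br: 1
  I: 1
Molecular formula: C5H8BrI.
Molar mass = 274.927 g/mol.
Mass from C: 5 × 12.011 = 60.055 g/mol.
%C = 60.055 / 274.927 × 100 = 21.84%.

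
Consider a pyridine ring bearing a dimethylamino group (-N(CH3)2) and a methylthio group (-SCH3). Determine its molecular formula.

Atom tally by fragment:
  pyridine ring core → C:5 H:5 N:1
  (− 2 ring H displaced by substituents)
  + N(CH3)2 → N:1 C:2 H:6
  + SCH3 → C:1 H:3 S:1
Element totals:
  C: 8
  H: 12
  N: 2
  S: 1

C8H12N2S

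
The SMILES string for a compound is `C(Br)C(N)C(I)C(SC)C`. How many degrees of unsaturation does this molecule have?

0

Atom tally by fragment:
  BrCH2 → C:1 H:2 Br:1
  CH(NH2) → C:1 H:3 N:1
  CH(I) → C:1 H:1 I:1
  CH(SCH3) → C:2 H:4 S:1
  CH3 → C:1 H:3
Element totals:
  C: 6
  H: 13
  Br: 1
  I: 1
  N: 1
  S: 1
Molecular formula: C6H13BrINS.
DoU = (2C + 2 + N − H − X) / 2 = (2·6 + 2 + 1 − 13 − 2) / 2 = 0.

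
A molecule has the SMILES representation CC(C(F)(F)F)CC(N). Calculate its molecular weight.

141.14 g/mol

Atom tally by fragment:
  CH3 → C:1 H:3
  CH(CF3) → C:2 H:1 F:3
  CH2 → C:1 H:2
  CH2NH2 → C:1 H:4 N:1
Element totals:
  C: 5
  H: 10
  F: 3
  N: 1
Molecular formula: C5H10F3N.
  M = 5(12.011) + 10(1.008) + 3(18.998) + 14.007
    = 60.055 + 10.080 + 56.994 + 14.007 = 141.136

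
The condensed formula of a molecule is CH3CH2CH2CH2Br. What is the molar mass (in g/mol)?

137.02 g/mol

Element totals:
  C: 4
  H: 9
  Br: 1
Molecular formula: C4H9Br.
  M = 4(12.011) + 9(1.008) + 79.904
    = 48.044 + 9.072 + 79.904 = 137.020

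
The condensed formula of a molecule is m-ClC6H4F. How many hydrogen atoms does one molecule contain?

Atom tally by fragment:
  benzene ring core → C:6 H:6
  (− 2 ring H displaced by substituents)
  + Cl → Cl:1
  + F → F:1
Element totals:
  C: 6
  H: 4
  Cl: 1
  F: 1

4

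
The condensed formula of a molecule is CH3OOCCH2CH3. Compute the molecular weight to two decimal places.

88.11 g/mol

Atom tally by fragment:
  CH3OOCCH2 → C:3 H:5 O:2
  CH3 → C:1 H:3
Element totals:
  C: 4
  H: 8
  O: 2
Molecular formula: C4H8O2.
  M = 4(12.011) + 8(1.008) + 2(15.999)
    = 48.044 + 8.064 + 31.998 = 88.106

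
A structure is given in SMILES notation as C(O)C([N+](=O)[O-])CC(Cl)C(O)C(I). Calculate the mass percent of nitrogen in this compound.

4.33%

Atom tally by fragment:
  HOCH2 → C:1 H:3 O:1
  CH(NO2) → C:1 H:1 N:1 O:2
  CH2 → C:1 H:2
  CH(Cl) → C:1 H:1 Cl:1
  CH(OH) → C:1 H:2 O:1
  CH2I → C:1 H:2 I:1
Element totals:
  C: 6
  H: 11
  Cl: 1
  I: 1
  N: 1
  O: 4
Molecular formula: C6H11ClINO4.
Molar mass = 323.511 g/mol.
Mass from N: 1 × 14.007 = 14.007 g/mol.
%N = 14.007 / 323.511 × 100 = 4.33%.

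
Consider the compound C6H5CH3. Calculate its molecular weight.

Atom tally by fragment:
  benzene ring core → C:6 H:6
  (− 1 ring H displaced by substituents)
  + CH3 → C:1 H:3
Element totals:
  C: 7
  H: 8
Molecular formula: C7H8.
  M = 7(12.011) + 8(1.008)
    = 84.077 + 8.064 = 92.141

92.14 g/mol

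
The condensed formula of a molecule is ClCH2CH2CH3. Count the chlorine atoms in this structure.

1

Element totals:
  C: 3
  H: 7
  Cl: 1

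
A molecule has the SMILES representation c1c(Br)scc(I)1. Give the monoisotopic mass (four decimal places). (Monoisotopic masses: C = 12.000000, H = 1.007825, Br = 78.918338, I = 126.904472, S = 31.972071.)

287.8105

Atom tally by fragment:
  thiophene ring core → C:4 H:4 S:1
  (− 2 ring H displaced by substituents)
  + Br → Br:1
  + I → I:1
Element totals:
  C: 4
  H: 2
  Br: 1
  I: 1
  S: 1
Molecular formula: C4H2BrIS.
  M = 4(12.0) + 2(1.007825) + 78.918338 + 126.904472 + 31.972071
    = 48.000000 + 2.015650 + 78.918338 + 126.904472 + 31.972071 = 287.810531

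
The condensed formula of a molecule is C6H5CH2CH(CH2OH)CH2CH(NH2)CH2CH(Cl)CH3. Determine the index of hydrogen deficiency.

4

Element totals:
  C: 14
  H: 22
  Cl: 1
  N: 1
  O: 1
Molecular formula: C14H22ClNO.
DoU = (2C + 2 + N − H − X) / 2 = (2·14 + 2 + 1 − 22 − 1) / 2 = 4.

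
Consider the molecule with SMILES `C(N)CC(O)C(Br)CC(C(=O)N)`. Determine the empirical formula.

C7H15BrN2O2

Atom tally by fragment:
  H2NCH2 → C:1 H:4 N:1
  CH2 → C:1 H:2
  CH(OH) → C:1 H:2 O:1
  CH(Br) → C:1 H:1 Br:1
  CH2 → C:1 H:2
  CH2CONH2 → C:2 H:4 O:1 N:1
Element totals:
  C: 7
  H: 15
  Br: 1
  N: 2
  O: 2
Molecular formula: C7H15BrN2O2.
gcd of subscripts (1, 7, 15, 2, 2) = 1, so the empirical formula equals the molecular formula.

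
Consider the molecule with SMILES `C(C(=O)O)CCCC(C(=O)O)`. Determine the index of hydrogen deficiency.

2

Atom tally by fragment:
  HOOCCH2 → C:2 H:3 O:2
  CH2 → C:1 H:2
  CH2 → C:1 H:2
  CH2 → C:1 H:2
  CH2COOH → C:2 H:3 O:2
Element totals:
  C: 7
  H: 12
  O: 4
Molecular formula: C7H12O4.
DoU = (2C + 2 + N − H − X) / 2 = (2·7 + 2 + 0 − 12 − 0) / 2 = 2.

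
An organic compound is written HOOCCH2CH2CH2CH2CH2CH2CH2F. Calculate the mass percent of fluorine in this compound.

11.71%

Atom tally by fragment:
  HOOCCH2 → C:2 H:3 O:2
  CH2 → C:1 H:2
  CH2 → C:1 H:2
  CH2 → C:1 H:2
  CH2 → C:1 H:2
  CH2 → C:1 H:2
  CH2F → C:1 H:2 F:1
Element totals:
  C: 8
  H: 15
  F: 1
  O: 2
Molecular formula: C8H15FO2.
Molar mass = 162.204 g/mol.
Mass from F: 1 × 18.998 = 18.998 g/mol.
%F = 18.998 / 162.204 × 100 = 11.71%.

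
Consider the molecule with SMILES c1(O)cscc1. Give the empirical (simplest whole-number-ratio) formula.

C4H4OS

Atom tally by fragment:
  thiophene ring core → C:4 H:4 S:1
  (− 1 ring H displaced by substituents)
  + OH → O:1 H:1
Element totals:
  C: 4
  H: 4
  O: 1
  S: 1
Molecular formula: C4H4OS.
gcd of subscripts (4, 4, 1, 1) = 1, so the empirical formula equals the molecular formula.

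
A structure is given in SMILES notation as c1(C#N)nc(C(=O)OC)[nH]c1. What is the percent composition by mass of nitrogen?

Atom tally by fragment:
  imidazole ring core → C:3 H:4 N:2
  (− 2 ring H displaced by substituents)
  + CN → C:1 N:1
  + COOCH3 → C:2 H:3 O:2
Element totals:
  C: 6
  H: 5
  N: 3
  O: 2
Molecular formula: C6H5N3O2.
Molar mass = 151.125 g/mol.
Mass from N: 3 × 14.007 = 42.021 g/mol.
%N = 42.021 / 151.125 × 100 = 27.81%.

27.81%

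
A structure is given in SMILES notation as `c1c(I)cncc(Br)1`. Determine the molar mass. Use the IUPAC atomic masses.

283.89 g/mol

Atom tally by fragment:
  pyridine ring core → C:5 H:5 N:1
  (− 2 ring H displaced by substituents)
  + I → I:1
  + Br → Br:1
Element totals:
  C: 5
  H: 3
  Br: 1
  I: 1
  N: 1
Molecular formula: C5H3BrIN.
  M = 5(12.011) + 3(1.008) + 79.904 + 126.904 + 14.007
    = 60.055 + 3.024 + 79.904 + 126.904 + 14.007 = 283.894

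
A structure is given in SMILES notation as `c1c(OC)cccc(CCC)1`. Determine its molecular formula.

C10H14O

Atom tally by fragment:
  benzene ring core → C:6 H:6
  (− 2 ring H displaced by substituents)
  + OCH3 → C:1 H:3 O:1
  + CH2CH2CH3 → C:3 H:7
Element totals:
  C: 10
  H: 14
  O: 1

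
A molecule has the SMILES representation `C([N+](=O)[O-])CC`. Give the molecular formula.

C3H7NO2

Atom tally by fragment:
  O2NCH2 → C:1 H:2 N:1 O:2
  CH2 → C:1 H:2
  CH3 → C:1 H:3
Element totals:
  C: 3
  H: 7
  N: 1
  O: 2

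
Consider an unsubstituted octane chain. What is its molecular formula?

Atom tally by fragment:
  CH3 → C:1 H:3
  CH2 → C:1 H:2
  CH2 → C:1 H:2
  CH2 → C:1 H:2
  CH2 → C:1 H:2
  CH2 → C:1 H:2
  CH2 → C:1 H:2
  CH3 → C:1 H:3
Element totals:
  C: 8
  H: 18

C8H18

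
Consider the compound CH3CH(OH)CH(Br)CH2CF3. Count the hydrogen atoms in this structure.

8

Element totals:
  C: 5
  H: 8
  Br: 1
  F: 3
  O: 1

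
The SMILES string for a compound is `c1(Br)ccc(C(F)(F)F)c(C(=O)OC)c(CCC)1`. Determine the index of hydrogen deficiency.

Atom tally by fragment:
  benzene ring core → C:6 H:6
  (− 4 ring H displaced by substituents)
  + Br → Br:1
  + CF3 → C:1 F:3
  + COOCH3 → C:2 H:3 O:2
  + CH2CH2CH3 → C:3 H:7
Element totals:
  C: 12
  H: 12
  Br: 1
  F: 3
  O: 2
Molecular formula: C12H12BrF3O2.
DoU = (2C + 2 + N − H − X) / 2 = (2·12 + 2 + 0 − 12 − 4) / 2 = 5.

5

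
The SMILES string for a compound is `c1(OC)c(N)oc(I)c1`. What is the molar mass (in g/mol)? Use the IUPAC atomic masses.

239.01 g/mol

Atom tally by fragment:
  furan ring core → C:4 H:4 O:1
  (− 3 ring H displaced by substituents)
  + OCH3 → C:1 H:3 O:1
  + NH2 → N:1 H:2
  + I → I:1
Element totals:
  C: 5
  H: 6
  I: 1
  N: 1
  O: 2
Molecular formula: C5H6INO2.
  M = 5(12.011) + 6(1.008) + 126.904 + 14.007 + 2(15.999)
    = 60.055 + 6.048 + 126.904 + 14.007 + 31.998 = 239.012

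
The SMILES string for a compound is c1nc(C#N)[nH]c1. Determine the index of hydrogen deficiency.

Atom tally by fragment:
  imidazole ring core → C:3 H:4 N:2
  (− 1 ring H displaced by substituents)
  + CN → C:1 N:1
Element totals:
  C: 4
  H: 3
  N: 3
Molecular formula: C4H3N3.
DoU = (2C + 2 + N − H − X) / 2 = (2·4 + 2 + 3 − 3 − 0) / 2 = 5.

5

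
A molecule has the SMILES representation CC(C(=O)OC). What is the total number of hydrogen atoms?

Atom tally by fragment:
  CH3 → C:1 H:3
  CH2COOCH3 → C:3 H:5 O:2
Element totals:
  C: 4
  H: 8
  O: 2

8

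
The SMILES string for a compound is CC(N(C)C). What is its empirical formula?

C4H11N

Atom tally by fragment:
  CH3 → C:1 H:3
  CH2N(CH3)2 → C:3 H:8 N:1
Element totals:
  C: 4
  H: 11
  N: 1
Molecular formula: C4H11N.
gcd of subscripts (4, 11, 1) = 1, so the empirical formula equals the molecular formula.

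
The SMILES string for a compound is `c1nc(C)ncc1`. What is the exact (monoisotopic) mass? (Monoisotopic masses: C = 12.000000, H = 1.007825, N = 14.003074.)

Atom tally by fragment:
  pyrimidine ring core → C:4 H:4 N:2
  (− 1 ring H displaced by substituents)
  + CH3 → C:1 H:3
Element totals:
  C: 5
  H: 6
  N: 2
Molecular formula: C5H6N2.
  M = 5(12.0) + 6(1.007825) + 2(14.003074)
    = 60.000000 + 6.046950 + 28.006148 = 94.053098

94.0531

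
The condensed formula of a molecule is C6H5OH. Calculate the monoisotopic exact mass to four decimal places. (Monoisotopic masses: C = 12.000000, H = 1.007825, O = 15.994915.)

Element totals:
  C: 6
  H: 6
  O: 1
Molecular formula: C6H6O.
  M = 6(12.0) + 6(1.007825) + 15.994915
    = 72.000000 + 6.046950 + 15.994915 = 94.041865

94.0419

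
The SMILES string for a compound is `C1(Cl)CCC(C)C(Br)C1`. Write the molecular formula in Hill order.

Atom tally by fragment:
  cyclohexane ring core → C:6 H:12
  (− 3 ring H displaced by substituents)
  + Cl → Cl:1
  + CH3 → C:1 H:3
  + Br → Br:1
Element totals:
  C: 7
  H: 12
  Br: 1
  Cl: 1

C7H12BrCl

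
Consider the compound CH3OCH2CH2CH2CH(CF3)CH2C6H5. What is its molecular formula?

Element totals:
  C: 13
  H: 17
  F: 3
  O: 1

C13H17F3O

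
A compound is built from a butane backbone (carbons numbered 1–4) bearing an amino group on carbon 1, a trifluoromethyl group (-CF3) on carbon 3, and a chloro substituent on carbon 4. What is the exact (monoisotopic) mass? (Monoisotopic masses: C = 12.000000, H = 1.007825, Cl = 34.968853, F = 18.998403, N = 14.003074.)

175.0376

Atom tally by fragment:
  H2NCH2 → C:1 H:4 N:1
  CH2 → C:1 H:2
  CH(CF3) → C:2 H:1 F:3
  CH2Cl → C:1 H:2 Cl:1
Element totals:
  C: 5
  H: 9
  Cl: 1
  F: 3
  N: 1
Molecular formula: C5H9ClF3N.
  M = 5(12.0) + 9(1.007825) + 34.968853 + 3(18.998403) + 14.003074
    = 60.000000 + 9.070425 + 34.968853 + 56.995209 + 14.003074 = 175.037561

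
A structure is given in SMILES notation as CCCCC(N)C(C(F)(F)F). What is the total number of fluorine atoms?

Atom tally by fragment:
  CH3 → C:1 H:3
  CH2 → C:1 H:2
  CH2 → C:1 H:2
  CH2 → C:1 H:2
  CH(NH2) → C:1 H:3 N:1
  CH2CF3 → C:2 H:2 F:3
Element totals:
  C: 7
  H: 14
  F: 3
  N: 1

3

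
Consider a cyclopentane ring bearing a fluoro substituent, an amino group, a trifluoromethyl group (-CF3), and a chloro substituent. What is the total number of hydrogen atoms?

8

Atom tally by fragment:
  cyclopentane ring core → C:5 H:10
  (− 4 ring H displaced by substituents)
  + F → F:1
  + NH2 → N:1 H:2
  + CF3 → C:1 F:3
  + Cl → Cl:1
Element totals:
  C: 6
  H: 8
  Cl: 1
  F: 4
  N: 1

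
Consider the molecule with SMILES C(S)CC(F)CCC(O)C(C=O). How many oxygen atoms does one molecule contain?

2

Atom tally by fragment:
  HSCH2 → C:1 H:3 S:1
  CH2 → C:1 H:2
  CH(F) → C:1 H:1 F:1
  CH2 → C:1 H:2
  CH2 → C:1 H:2
  CH(OH) → C:1 H:2 O:1
  CH2CHO → C:2 H:3 O:1
Element totals:
  C: 8
  H: 15
  F: 1
  O: 2
  S: 1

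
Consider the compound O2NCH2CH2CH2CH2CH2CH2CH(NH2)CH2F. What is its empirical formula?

Atom tally by fragment:
  O2NCH2 → C:1 H:2 N:1 O:2
  CH2 → C:1 H:2
  CH2 → C:1 H:2
  CH2 → C:1 H:2
  CH2 → C:1 H:2
  CH2 → C:1 H:2
  CH(NH2) → C:1 H:3 N:1
  CH2F → C:1 H:2 F:1
Element totals:
  C: 8
  H: 17
  F: 1
  N: 2
  O: 2
Molecular formula: C8H17FN2O2.
gcd of subscripts (8, 1, 17, 2, 2) = 1, so the empirical formula equals the molecular formula.

C8H17FN2O2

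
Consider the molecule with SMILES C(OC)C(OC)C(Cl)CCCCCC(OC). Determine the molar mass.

252.78 g/mol

Atom tally by fragment:
  CH3OCH2 → C:2 H:5 O:1
  CH(OCH3) → C:2 H:4 O:1
  CH(Cl) → C:1 H:1 Cl:1
  CH2 → C:1 H:2
  CH2 → C:1 H:2
  CH2 → C:1 H:2
  CH2 → C:1 H:2
  CH2 → C:1 H:2
  CH2OCH3 → C:2 H:5 O:1
Element totals:
  C: 12
  H: 25
  Cl: 1
  O: 3
Molecular formula: C12H25ClO3.
  M = 12(12.011) + 25(1.008) + 35.45 + 3(15.999)
    = 144.132 + 25.200 + 35.450 + 47.997 = 252.779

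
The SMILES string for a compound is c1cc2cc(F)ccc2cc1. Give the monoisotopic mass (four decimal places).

146.0532

Atom tally by fragment:
  naphthalene ring system core → C:10 H:8
  (− 1 ring H displaced by substituents)
  + F → F:1
Element totals:
  C: 10
  H: 7
  F: 1
Molecular formula: C10H7F.
  M = 10(12.0) + 7(1.007825) + 18.998403
    = 120.000000 + 7.054775 + 18.998403 = 146.053178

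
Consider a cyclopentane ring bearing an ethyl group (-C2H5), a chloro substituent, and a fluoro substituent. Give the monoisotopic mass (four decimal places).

150.0612

Atom tally by fragment:
  cyclopentane ring core → C:5 H:10
  (− 3 ring H displaced by substituents)
  + C2H5 → C:2 H:5
  + Cl → Cl:1
  + F → F:1
Element totals:
  C: 7
  H: 12
  Cl: 1
  F: 1
Molecular formula: C7H12ClF.
  M = 7(12.0) + 12(1.007825) + 34.968853 + 18.998403
    = 84.000000 + 12.093900 + 34.968853 + 18.998403 = 150.061156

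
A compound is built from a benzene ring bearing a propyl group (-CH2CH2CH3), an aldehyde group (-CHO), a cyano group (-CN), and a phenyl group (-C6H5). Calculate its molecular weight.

Atom tally by fragment:
  benzene ring core → C:6 H:6
  (− 4 ring H displaced by substituents)
  + CH2CH2CH3 → C:3 H:7
  + CHO → C:1 H:1 O:1
  + CN → C:1 N:1
  + C6H5 → C:6 H:5
Element totals:
  C: 17
  H: 15
  N: 1
  O: 1
Molecular formula: C17H15NO.
  M = 17(12.011) + 15(1.008) + 14.007 + 15.999
    = 204.187 + 15.120 + 14.007 + 15.999 = 249.313

249.31 g/mol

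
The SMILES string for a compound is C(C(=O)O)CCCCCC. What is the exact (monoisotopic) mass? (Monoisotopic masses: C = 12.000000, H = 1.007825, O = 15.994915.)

144.1150

Atom tally by fragment:
  HOOCCH2 → C:2 H:3 O:2
  CH2 → C:1 H:2
  CH2 → C:1 H:2
  CH2 → C:1 H:2
  CH2 → C:1 H:2
  CH2 → C:1 H:2
  CH3 → C:1 H:3
Element totals:
  C: 8
  H: 16
  O: 2
Molecular formula: C8H16O2.
  M = 8(12.0) + 16(1.007825) + 2(15.994915)
    = 96.000000 + 16.125200 + 31.989830 = 144.115030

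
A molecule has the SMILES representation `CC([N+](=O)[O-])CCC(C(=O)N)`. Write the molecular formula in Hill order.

C6H12N2O3

Atom tally by fragment:
  CH3 → C:1 H:3
  CH(NO2) → C:1 H:1 N:1 O:2
  CH2 → C:1 H:2
  CH2 → C:1 H:2
  CH2CONH2 → C:2 H:4 O:1 N:1
Element totals:
  C: 6
  H: 12
  N: 2
  O: 3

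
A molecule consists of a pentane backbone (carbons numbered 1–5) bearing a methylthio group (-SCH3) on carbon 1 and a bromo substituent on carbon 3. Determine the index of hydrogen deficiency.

Atom tally by fragment:
  CH3SCH2 → C:2 H:5 S:1
  CH2 → C:1 H:2
  CH(Br) → C:1 H:1 Br:1
  CH2 → C:1 H:2
  CH3 → C:1 H:3
Element totals:
  C: 6
  H: 13
  Br: 1
  S: 1
Molecular formula: C6H13BrS.
DoU = (2C + 2 + N − H − X) / 2 = (2·6 + 2 + 0 − 13 − 1) / 2 = 0.

0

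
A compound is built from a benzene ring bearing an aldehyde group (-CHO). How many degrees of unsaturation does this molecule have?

Atom tally by fragment:
  benzene ring core → C:6 H:6
  (− 1 ring H displaced by substituents)
  + CHO → C:1 H:1 O:1
Element totals:
  C: 7
  H: 6
  O: 1
Molecular formula: C7H6O.
DoU = (2C + 2 + N − H − X) / 2 = (2·7 + 2 + 0 − 6 − 0) / 2 = 5.

5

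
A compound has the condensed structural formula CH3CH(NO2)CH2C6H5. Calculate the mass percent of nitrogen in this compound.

8.48%

Element totals:
  C: 9
  H: 11
  N: 1
  O: 2
Molecular formula: C9H11NO2.
Molar mass = 165.192 g/mol.
Mass from N: 1 × 14.007 = 14.007 g/mol.
%N = 14.007 / 165.192 × 100 = 8.48%.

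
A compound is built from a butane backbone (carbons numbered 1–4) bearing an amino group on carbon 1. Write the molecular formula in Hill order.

C4H11N

Atom tally by fragment:
  H2NCH2 → C:1 H:4 N:1
  CH2 → C:1 H:2
  CH2 → C:1 H:2
  CH3 → C:1 H:3
Element totals:
  C: 4
  H: 11
  N: 1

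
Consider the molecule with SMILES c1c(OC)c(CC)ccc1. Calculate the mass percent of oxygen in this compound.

Atom tally by fragment:
  benzene ring core → C:6 H:6
  (− 2 ring H displaced by substituents)
  + OCH3 → C:1 H:3 O:1
  + C2H5 → C:2 H:5
Element totals:
  C: 9
  H: 12
  O: 1
Molecular formula: C9H12O.
Molar mass = 136.194 g/mol.
Mass from O: 1 × 15.999 = 15.999 g/mol.
%O = 15.999 / 136.194 × 100 = 11.75%.

11.75%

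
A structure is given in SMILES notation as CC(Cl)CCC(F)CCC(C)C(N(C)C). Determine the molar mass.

Atom tally by fragment:
  CH3 → C:1 H:3
  CH(Cl) → C:1 H:1 Cl:1
  CH2 → C:1 H:2
  CH2 → C:1 H:2
  CH(F) → C:1 H:1 F:1
  CH2 → C:1 H:2
  CH2 → C:1 H:2
  CH(CH3) → C:2 H:4
  CH2N(CH3)2 → C:3 H:8 N:1
Element totals:
  C: 12
  H: 25
  Cl: 1
  F: 1
  N: 1
Molecular formula: C12H25ClFN.
  M = 12(12.011) + 25(1.008) + 35.45 + 18.998 + 14.007
    = 144.132 + 25.200 + 35.450 + 18.998 + 14.007 = 237.787

237.79 g/mol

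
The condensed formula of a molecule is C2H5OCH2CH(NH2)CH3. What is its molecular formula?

C5H13NO

Element totals:
  C: 5
  H: 13
  N: 1
  O: 1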